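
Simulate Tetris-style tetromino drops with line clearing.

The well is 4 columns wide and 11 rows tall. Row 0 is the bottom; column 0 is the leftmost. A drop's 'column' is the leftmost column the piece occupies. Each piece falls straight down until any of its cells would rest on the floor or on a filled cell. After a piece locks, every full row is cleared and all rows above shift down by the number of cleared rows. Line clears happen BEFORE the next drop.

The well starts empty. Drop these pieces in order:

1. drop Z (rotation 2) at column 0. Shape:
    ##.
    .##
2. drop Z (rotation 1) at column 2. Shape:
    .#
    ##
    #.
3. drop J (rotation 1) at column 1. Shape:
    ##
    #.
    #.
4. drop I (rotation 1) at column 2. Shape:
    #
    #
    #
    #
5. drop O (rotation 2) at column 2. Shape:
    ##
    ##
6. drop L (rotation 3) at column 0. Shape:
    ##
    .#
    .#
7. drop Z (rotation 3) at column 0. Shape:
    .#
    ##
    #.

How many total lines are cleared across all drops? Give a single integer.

Drop 1: Z rot2 at col 0 lands with bottom-row=0; cleared 0 line(s) (total 0); column heights now [2 2 1 0], max=2
Drop 2: Z rot1 at col 2 lands with bottom-row=1; cleared 0 line(s) (total 0); column heights now [2 2 3 4], max=4
Drop 3: J rot1 at col 1 lands with bottom-row=2; cleared 0 line(s) (total 0); column heights now [2 5 5 4], max=5
Drop 4: I rot1 at col 2 lands with bottom-row=5; cleared 0 line(s) (total 0); column heights now [2 5 9 4], max=9
Drop 5: O rot2 at col 2 lands with bottom-row=9; cleared 0 line(s) (total 0); column heights now [2 5 11 11], max=11
Drop 6: L rot3 at col 0 lands with bottom-row=5; cleared 0 line(s) (total 0); column heights now [8 8 11 11], max=11
Drop 7: Z rot3 at col 0 lands with bottom-row=8; cleared 1 line(s) (total 1); column heights now [9 10 10 10], max=10

Answer: 1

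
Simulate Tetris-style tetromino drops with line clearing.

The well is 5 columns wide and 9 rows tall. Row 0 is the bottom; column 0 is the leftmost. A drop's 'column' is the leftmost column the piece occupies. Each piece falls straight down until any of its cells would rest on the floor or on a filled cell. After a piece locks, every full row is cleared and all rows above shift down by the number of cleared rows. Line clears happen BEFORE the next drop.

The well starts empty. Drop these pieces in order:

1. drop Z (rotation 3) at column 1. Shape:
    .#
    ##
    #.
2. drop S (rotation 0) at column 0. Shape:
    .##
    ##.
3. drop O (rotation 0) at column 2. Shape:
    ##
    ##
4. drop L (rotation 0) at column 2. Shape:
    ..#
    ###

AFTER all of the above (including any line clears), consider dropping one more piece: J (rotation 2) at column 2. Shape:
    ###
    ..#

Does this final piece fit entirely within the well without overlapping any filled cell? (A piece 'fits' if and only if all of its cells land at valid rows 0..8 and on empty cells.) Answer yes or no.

Drop 1: Z rot3 at col 1 lands with bottom-row=0; cleared 0 line(s) (total 0); column heights now [0 2 3 0 0], max=3
Drop 2: S rot0 at col 0 lands with bottom-row=2; cleared 0 line(s) (total 0); column heights now [3 4 4 0 0], max=4
Drop 3: O rot0 at col 2 lands with bottom-row=4; cleared 0 line(s) (total 0); column heights now [3 4 6 6 0], max=6
Drop 4: L rot0 at col 2 lands with bottom-row=6; cleared 0 line(s) (total 0); column heights now [3 4 7 7 8], max=8
Test piece J rot2 at col 2 (width 3): heights before test = [3 4 7 7 8]; fits = False

Answer: no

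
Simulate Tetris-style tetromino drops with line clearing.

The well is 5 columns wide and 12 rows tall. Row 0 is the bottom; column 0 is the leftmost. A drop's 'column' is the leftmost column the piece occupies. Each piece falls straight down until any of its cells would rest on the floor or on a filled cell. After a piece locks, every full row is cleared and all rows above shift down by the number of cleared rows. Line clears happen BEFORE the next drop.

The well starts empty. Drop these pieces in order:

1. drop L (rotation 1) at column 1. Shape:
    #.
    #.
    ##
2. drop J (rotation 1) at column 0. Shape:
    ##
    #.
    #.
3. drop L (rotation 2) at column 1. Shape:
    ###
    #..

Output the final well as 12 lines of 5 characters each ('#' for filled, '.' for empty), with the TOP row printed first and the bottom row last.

Drop 1: L rot1 at col 1 lands with bottom-row=0; cleared 0 line(s) (total 0); column heights now [0 3 1 0 0], max=3
Drop 2: J rot1 at col 0 lands with bottom-row=1; cleared 0 line(s) (total 0); column heights now [4 4 1 0 0], max=4
Drop 3: L rot2 at col 1 lands with bottom-row=4; cleared 0 line(s) (total 0); column heights now [4 6 6 6 0], max=6

Answer: .....
.....
.....
.....
.....
.....
.###.
.#...
##...
##...
##...
.##..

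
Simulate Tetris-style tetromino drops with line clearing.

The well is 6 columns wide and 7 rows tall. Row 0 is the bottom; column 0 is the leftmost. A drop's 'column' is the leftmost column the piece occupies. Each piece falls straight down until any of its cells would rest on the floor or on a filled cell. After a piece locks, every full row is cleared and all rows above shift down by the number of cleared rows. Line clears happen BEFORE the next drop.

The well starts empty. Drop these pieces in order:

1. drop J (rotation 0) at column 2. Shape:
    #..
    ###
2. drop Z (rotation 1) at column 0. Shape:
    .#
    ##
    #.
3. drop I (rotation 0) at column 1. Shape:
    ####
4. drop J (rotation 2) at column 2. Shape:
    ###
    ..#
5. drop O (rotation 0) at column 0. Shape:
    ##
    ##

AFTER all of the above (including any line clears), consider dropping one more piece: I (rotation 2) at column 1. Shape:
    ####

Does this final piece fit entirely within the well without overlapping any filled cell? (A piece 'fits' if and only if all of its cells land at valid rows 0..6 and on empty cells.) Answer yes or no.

Drop 1: J rot0 at col 2 lands with bottom-row=0; cleared 0 line(s) (total 0); column heights now [0 0 2 1 1 0], max=2
Drop 2: Z rot1 at col 0 lands with bottom-row=0; cleared 0 line(s) (total 0); column heights now [2 3 2 1 1 0], max=3
Drop 3: I rot0 at col 1 lands with bottom-row=3; cleared 0 line(s) (total 0); column heights now [2 4 4 4 4 0], max=4
Drop 4: J rot2 at col 2 lands with bottom-row=4; cleared 0 line(s) (total 0); column heights now [2 4 6 6 6 0], max=6
Drop 5: O rot0 at col 0 lands with bottom-row=4; cleared 0 line(s) (total 0); column heights now [6 6 6 6 6 0], max=6
Test piece I rot2 at col 1 (width 4): heights before test = [6 6 6 6 6 0]; fits = True

Answer: yes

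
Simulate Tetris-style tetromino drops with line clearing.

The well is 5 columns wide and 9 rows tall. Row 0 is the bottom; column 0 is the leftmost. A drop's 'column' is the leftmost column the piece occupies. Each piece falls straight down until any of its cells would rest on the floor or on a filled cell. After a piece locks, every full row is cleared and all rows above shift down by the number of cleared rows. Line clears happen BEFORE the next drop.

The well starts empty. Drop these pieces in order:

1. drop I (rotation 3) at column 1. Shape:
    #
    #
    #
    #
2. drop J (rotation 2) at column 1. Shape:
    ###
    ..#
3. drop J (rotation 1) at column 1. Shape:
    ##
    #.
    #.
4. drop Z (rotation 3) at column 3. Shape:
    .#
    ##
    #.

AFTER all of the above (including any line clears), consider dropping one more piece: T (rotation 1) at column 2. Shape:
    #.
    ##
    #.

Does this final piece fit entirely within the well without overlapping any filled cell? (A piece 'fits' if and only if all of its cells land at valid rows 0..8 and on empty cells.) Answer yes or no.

Drop 1: I rot3 at col 1 lands with bottom-row=0; cleared 0 line(s) (total 0); column heights now [0 4 0 0 0], max=4
Drop 2: J rot2 at col 1 lands with bottom-row=3; cleared 0 line(s) (total 0); column heights now [0 5 5 5 0], max=5
Drop 3: J rot1 at col 1 lands with bottom-row=5; cleared 0 line(s) (total 0); column heights now [0 8 8 5 0], max=8
Drop 4: Z rot3 at col 3 lands with bottom-row=5; cleared 0 line(s) (total 0); column heights now [0 8 8 7 8], max=8
Test piece T rot1 at col 2 (width 2): heights before test = [0 8 8 7 8]; fits = False

Answer: no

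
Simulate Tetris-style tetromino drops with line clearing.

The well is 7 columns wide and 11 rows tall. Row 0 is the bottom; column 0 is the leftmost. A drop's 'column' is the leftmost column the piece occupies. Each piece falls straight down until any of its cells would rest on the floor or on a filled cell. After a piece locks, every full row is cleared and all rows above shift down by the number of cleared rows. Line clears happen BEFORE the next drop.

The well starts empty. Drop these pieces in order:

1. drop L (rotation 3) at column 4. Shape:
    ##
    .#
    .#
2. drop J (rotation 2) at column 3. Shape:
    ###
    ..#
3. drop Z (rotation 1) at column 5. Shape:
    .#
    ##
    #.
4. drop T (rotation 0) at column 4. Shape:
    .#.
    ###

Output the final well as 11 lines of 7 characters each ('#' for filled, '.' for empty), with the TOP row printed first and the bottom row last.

Drop 1: L rot3 at col 4 lands with bottom-row=0; cleared 0 line(s) (total 0); column heights now [0 0 0 0 3 3 0], max=3
Drop 2: J rot2 at col 3 lands with bottom-row=3; cleared 0 line(s) (total 0); column heights now [0 0 0 5 5 5 0], max=5
Drop 3: Z rot1 at col 5 lands with bottom-row=5; cleared 0 line(s) (total 0); column heights now [0 0 0 5 5 7 8], max=8
Drop 4: T rot0 at col 4 lands with bottom-row=8; cleared 0 line(s) (total 0); column heights now [0 0 0 5 9 10 9], max=10

Answer: .......
.....#.
....###
......#
.....##
.....#.
...###.
.....#.
....##.
.....#.
.....#.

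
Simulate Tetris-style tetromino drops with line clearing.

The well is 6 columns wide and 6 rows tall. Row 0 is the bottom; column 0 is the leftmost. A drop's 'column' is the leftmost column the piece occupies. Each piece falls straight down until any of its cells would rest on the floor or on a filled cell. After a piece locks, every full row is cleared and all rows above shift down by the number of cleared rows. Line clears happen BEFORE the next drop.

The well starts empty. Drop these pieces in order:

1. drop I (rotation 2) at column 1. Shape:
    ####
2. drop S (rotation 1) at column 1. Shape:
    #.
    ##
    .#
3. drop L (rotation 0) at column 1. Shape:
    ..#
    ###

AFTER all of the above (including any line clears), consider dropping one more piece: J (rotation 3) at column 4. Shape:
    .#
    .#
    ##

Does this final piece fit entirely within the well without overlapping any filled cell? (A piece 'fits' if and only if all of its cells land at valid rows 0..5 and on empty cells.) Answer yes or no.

Drop 1: I rot2 at col 1 lands with bottom-row=0; cleared 0 line(s) (total 0); column heights now [0 1 1 1 1 0], max=1
Drop 2: S rot1 at col 1 lands with bottom-row=1; cleared 0 line(s) (total 0); column heights now [0 4 3 1 1 0], max=4
Drop 3: L rot0 at col 1 lands with bottom-row=4; cleared 0 line(s) (total 0); column heights now [0 5 5 6 1 0], max=6
Test piece J rot3 at col 4 (width 2): heights before test = [0 5 5 6 1 0]; fits = True

Answer: yes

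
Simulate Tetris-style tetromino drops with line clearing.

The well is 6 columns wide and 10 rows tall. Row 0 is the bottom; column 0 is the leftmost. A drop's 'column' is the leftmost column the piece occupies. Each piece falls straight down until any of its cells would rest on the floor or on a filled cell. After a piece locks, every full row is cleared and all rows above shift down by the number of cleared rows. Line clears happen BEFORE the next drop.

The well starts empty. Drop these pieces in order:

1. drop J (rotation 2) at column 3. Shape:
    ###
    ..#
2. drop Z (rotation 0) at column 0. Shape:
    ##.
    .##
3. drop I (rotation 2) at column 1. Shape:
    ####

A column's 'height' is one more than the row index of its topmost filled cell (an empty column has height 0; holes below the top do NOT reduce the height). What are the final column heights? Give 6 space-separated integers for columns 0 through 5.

Answer: 2 3 3 3 3 2

Derivation:
Drop 1: J rot2 at col 3 lands with bottom-row=0; cleared 0 line(s) (total 0); column heights now [0 0 0 2 2 2], max=2
Drop 2: Z rot0 at col 0 lands with bottom-row=0; cleared 0 line(s) (total 0); column heights now [2 2 1 2 2 2], max=2
Drop 3: I rot2 at col 1 lands with bottom-row=2; cleared 0 line(s) (total 0); column heights now [2 3 3 3 3 2], max=3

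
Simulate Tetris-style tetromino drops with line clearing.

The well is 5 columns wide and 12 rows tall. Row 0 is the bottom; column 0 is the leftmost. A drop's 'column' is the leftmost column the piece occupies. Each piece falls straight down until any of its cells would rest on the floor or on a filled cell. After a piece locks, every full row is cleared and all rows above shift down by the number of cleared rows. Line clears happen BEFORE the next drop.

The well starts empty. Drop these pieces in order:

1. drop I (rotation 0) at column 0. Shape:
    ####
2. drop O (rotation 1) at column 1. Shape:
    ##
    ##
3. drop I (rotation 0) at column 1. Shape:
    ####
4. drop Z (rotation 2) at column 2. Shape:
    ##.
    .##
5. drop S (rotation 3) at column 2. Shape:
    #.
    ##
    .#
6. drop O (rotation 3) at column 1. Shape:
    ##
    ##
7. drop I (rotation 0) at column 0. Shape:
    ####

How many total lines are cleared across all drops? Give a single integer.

Drop 1: I rot0 at col 0 lands with bottom-row=0; cleared 0 line(s) (total 0); column heights now [1 1 1 1 0], max=1
Drop 2: O rot1 at col 1 lands with bottom-row=1; cleared 0 line(s) (total 0); column heights now [1 3 3 1 0], max=3
Drop 3: I rot0 at col 1 lands with bottom-row=3; cleared 0 line(s) (total 0); column heights now [1 4 4 4 4], max=4
Drop 4: Z rot2 at col 2 lands with bottom-row=4; cleared 0 line(s) (total 0); column heights now [1 4 6 6 5], max=6
Drop 5: S rot3 at col 2 lands with bottom-row=6; cleared 0 line(s) (total 0); column heights now [1 4 9 8 5], max=9
Drop 6: O rot3 at col 1 lands with bottom-row=9; cleared 0 line(s) (total 0); column heights now [1 11 11 8 5], max=11
Drop 7: I rot0 at col 0 lands with bottom-row=11; cleared 0 line(s) (total 0); column heights now [12 12 12 12 5], max=12

Answer: 0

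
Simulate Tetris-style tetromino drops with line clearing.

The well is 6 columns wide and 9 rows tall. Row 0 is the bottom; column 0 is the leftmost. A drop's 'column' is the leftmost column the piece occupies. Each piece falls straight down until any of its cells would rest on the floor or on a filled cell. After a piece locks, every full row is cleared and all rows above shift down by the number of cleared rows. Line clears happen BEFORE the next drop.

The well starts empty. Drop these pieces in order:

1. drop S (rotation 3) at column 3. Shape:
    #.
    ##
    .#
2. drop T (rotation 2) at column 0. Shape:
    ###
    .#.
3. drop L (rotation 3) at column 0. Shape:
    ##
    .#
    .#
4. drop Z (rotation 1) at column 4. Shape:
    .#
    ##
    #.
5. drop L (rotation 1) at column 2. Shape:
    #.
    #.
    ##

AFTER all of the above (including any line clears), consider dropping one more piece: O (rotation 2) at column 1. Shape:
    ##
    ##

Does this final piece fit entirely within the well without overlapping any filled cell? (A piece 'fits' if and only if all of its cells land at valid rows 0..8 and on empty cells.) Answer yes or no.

Drop 1: S rot3 at col 3 lands with bottom-row=0; cleared 0 line(s) (total 0); column heights now [0 0 0 3 2 0], max=3
Drop 2: T rot2 at col 0 lands with bottom-row=0; cleared 0 line(s) (total 0); column heights now [2 2 2 3 2 0], max=3
Drop 3: L rot3 at col 0 lands with bottom-row=2; cleared 0 line(s) (total 0); column heights now [5 5 2 3 2 0], max=5
Drop 4: Z rot1 at col 4 lands with bottom-row=2; cleared 0 line(s) (total 0); column heights now [5 5 2 3 4 5], max=5
Drop 5: L rot1 at col 2 lands with bottom-row=3; cleared 0 line(s) (total 0); column heights now [5 5 6 4 4 5], max=6
Test piece O rot2 at col 1 (width 2): heights before test = [5 5 6 4 4 5]; fits = True

Answer: yes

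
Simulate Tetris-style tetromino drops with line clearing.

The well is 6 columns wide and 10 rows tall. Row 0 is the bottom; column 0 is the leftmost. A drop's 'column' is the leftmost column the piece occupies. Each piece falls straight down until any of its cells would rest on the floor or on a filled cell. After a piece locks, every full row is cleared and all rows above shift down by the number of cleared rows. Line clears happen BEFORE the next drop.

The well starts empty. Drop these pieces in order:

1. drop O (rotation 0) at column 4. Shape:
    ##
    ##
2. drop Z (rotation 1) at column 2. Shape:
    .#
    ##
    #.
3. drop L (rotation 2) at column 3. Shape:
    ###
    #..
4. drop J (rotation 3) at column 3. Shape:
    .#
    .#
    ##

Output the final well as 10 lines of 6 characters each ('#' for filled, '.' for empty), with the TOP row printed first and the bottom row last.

Answer: ......
......
....#.
....#.
...##.
...###
...#..
...#..
..####
..#.##

Derivation:
Drop 1: O rot0 at col 4 lands with bottom-row=0; cleared 0 line(s) (total 0); column heights now [0 0 0 0 2 2], max=2
Drop 2: Z rot1 at col 2 lands with bottom-row=0; cleared 0 line(s) (total 0); column heights now [0 0 2 3 2 2], max=3
Drop 3: L rot2 at col 3 lands with bottom-row=3; cleared 0 line(s) (total 0); column heights now [0 0 2 5 5 5], max=5
Drop 4: J rot3 at col 3 lands with bottom-row=5; cleared 0 line(s) (total 0); column heights now [0 0 2 6 8 5], max=8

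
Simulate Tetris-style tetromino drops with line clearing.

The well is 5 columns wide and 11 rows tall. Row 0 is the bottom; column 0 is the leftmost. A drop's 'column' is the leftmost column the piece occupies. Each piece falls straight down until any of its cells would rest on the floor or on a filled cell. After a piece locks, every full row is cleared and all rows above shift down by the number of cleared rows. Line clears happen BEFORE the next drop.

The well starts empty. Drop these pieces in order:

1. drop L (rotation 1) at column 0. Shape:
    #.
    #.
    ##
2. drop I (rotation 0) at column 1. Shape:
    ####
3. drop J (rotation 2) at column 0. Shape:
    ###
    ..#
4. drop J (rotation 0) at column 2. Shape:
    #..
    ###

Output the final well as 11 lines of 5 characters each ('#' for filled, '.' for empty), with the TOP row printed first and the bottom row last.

Answer: .....
.....
.....
.....
.....
.....
..#..
..###
###..
#.#..
##...

Derivation:
Drop 1: L rot1 at col 0 lands with bottom-row=0; cleared 0 line(s) (total 0); column heights now [3 1 0 0 0], max=3
Drop 2: I rot0 at col 1 lands with bottom-row=1; cleared 1 line(s) (total 1); column heights now [2 1 0 0 0], max=2
Drop 3: J rot2 at col 0 lands with bottom-row=1; cleared 0 line(s) (total 1); column heights now [3 3 3 0 0], max=3
Drop 4: J rot0 at col 2 lands with bottom-row=3; cleared 0 line(s) (total 1); column heights now [3 3 5 4 4], max=5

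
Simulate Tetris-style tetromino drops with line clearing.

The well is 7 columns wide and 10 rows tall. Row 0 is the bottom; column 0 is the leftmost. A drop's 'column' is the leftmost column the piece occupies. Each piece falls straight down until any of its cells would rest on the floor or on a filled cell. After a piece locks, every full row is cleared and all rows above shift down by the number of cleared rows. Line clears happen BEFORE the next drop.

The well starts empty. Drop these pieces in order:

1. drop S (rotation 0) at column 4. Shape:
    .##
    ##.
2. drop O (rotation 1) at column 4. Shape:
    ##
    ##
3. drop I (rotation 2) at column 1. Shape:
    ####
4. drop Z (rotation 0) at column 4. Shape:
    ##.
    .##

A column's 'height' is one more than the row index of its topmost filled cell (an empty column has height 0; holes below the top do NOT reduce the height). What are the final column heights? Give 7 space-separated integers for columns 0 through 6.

Drop 1: S rot0 at col 4 lands with bottom-row=0; cleared 0 line(s) (total 0); column heights now [0 0 0 0 1 2 2], max=2
Drop 2: O rot1 at col 4 lands with bottom-row=2; cleared 0 line(s) (total 0); column heights now [0 0 0 0 4 4 2], max=4
Drop 3: I rot2 at col 1 lands with bottom-row=4; cleared 0 line(s) (total 0); column heights now [0 5 5 5 5 4 2], max=5
Drop 4: Z rot0 at col 4 lands with bottom-row=4; cleared 0 line(s) (total 0); column heights now [0 5 5 5 6 6 5], max=6

Answer: 0 5 5 5 6 6 5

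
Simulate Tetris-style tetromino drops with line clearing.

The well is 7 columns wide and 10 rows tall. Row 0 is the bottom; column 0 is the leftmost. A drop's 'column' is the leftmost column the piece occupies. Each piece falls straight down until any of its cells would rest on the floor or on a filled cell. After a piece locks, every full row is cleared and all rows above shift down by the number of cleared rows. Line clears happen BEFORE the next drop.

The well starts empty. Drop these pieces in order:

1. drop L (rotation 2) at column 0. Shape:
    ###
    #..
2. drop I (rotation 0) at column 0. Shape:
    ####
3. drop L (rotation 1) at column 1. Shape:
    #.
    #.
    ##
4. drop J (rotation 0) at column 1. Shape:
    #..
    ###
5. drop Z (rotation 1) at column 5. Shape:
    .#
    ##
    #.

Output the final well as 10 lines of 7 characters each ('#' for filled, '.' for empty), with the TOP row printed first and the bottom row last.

Answer: .......
.......
.#.....
.###...
.#.....
.#.....
.##....
####..#
###..##
#....#.

Derivation:
Drop 1: L rot2 at col 0 lands with bottom-row=0; cleared 0 line(s) (total 0); column heights now [2 2 2 0 0 0 0], max=2
Drop 2: I rot0 at col 0 lands with bottom-row=2; cleared 0 line(s) (total 0); column heights now [3 3 3 3 0 0 0], max=3
Drop 3: L rot1 at col 1 lands with bottom-row=3; cleared 0 line(s) (total 0); column heights now [3 6 4 3 0 0 0], max=6
Drop 4: J rot0 at col 1 lands with bottom-row=6; cleared 0 line(s) (total 0); column heights now [3 8 7 7 0 0 0], max=8
Drop 5: Z rot1 at col 5 lands with bottom-row=0; cleared 0 line(s) (total 0); column heights now [3 8 7 7 0 2 3], max=8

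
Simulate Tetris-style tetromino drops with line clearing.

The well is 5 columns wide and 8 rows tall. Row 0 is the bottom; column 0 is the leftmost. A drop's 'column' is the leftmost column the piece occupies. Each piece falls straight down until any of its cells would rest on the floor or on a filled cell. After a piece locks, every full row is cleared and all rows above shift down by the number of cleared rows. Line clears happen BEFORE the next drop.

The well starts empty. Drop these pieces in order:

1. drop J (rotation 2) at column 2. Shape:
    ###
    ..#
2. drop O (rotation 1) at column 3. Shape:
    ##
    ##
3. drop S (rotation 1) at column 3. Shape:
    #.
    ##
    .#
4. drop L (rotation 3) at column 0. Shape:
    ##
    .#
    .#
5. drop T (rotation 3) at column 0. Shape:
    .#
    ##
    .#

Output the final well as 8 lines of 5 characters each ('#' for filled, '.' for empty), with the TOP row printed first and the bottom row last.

Drop 1: J rot2 at col 2 lands with bottom-row=0; cleared 0 line(s) (total 0); column heights now [0 0 2 2 2], max=2
Drop 2: O rot1 at col 3 lands with bottom-row=2; cleared 0 line(s) (total 0); column heights now [0 0 2 4 4], max=4
Drop 3: S rot1 at col 3 lands with bottom-row=4; cleared 0 line(s) (total 0); column heights now [0 0 2 7 6], max=7
Drop 4: L rot3 at col 0 lands with bottom-row=0; cleared 0 line(s) (total 0); column heights now [3 3 2 7 6], max=7
Drop 5: T rot3 at col 0 lands with bottom-row=3; cleared 0 line(s) (total 0); column heights now [5 6 2 7 6], max=7

Answer: .....
...#.
.#.##
##..#
.#.##
##.##
.####
.#..#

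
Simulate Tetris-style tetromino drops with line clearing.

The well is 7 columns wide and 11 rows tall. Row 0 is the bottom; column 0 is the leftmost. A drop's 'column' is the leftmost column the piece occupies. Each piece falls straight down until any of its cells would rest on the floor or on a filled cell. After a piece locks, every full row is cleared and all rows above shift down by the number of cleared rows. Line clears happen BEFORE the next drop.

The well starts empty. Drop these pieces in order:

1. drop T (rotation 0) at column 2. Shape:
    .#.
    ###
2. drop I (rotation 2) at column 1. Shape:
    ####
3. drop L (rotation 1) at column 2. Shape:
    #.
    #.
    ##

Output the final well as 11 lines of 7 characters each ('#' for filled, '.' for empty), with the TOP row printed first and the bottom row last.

Answer: .......
.......
.......
.......
.......
..#....
..#....
..##...
.####..
...#...
..###..

Derivation:
Drop 1: T rot0 at col 2 lands with bottom-row=0; cleared 0 line(s) (total 0); column heights now [0 0 1 2 1 0 0], max=2
Drop 2: I rot2 at col 1 lands with bottom-row=2; cleared 0 line(s) (total 0); column heights now [0 3 3 3 3 0 0], max=3
Drop 3: L rot1 at col 2 lands with bottom-row=3; cleared 0 line(s) (total 0); column heights now [0 3 6 4 3 0 0], max=6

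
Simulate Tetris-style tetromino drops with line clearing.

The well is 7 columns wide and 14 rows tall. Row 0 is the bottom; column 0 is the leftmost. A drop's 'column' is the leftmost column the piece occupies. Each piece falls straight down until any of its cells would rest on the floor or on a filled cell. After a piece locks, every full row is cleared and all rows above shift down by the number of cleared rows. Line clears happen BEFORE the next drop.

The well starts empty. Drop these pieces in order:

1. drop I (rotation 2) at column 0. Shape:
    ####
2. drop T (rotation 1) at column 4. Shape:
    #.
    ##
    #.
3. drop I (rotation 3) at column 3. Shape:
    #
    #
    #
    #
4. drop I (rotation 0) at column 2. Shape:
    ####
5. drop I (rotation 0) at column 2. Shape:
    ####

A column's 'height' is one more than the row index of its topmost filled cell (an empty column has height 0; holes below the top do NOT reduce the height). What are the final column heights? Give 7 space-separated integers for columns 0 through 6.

Drop 1: I rot2 at col 0 lands with bottom-row=0; cleared 0 line(s) (total 0); column heights now [1 1 1 1 0 0 0], max=1
Drop 2: T rot1 at col 4 lands with bottom-row=0; cleared 0 line(s) (total 0); column heights now [1 1 1 1 3 2 0], max=3
Drop 3: I rot3 at col 3 lands with bottom-row=1; cleared 0 line(s) (total 0); column heights now [1 1 1 5 3 2 0], max=5
Drop 4: I rot0 at col 2 lands with bottom-row=5; cleared 0 line(s) (total 0); column heights now [1 1 6 6 6 6 0], max=6
Drop 5: I rot0 at col 2 lands with bottom-row=6; cleared 0 line(s) (total 0); column heights now [1 1 7 7 7 7 0], max=7

Answer: 1 1 7 7 7 7 0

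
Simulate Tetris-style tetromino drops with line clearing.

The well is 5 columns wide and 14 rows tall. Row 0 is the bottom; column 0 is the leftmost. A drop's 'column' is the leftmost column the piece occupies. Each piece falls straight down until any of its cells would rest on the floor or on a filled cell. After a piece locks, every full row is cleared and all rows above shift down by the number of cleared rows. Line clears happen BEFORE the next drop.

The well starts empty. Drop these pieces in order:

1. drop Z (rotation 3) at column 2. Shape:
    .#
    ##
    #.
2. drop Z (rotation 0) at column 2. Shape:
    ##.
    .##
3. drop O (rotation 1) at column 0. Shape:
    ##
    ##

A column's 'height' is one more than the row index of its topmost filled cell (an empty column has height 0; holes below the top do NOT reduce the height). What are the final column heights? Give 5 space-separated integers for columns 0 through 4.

Drop 1: Z rot3 at col 2 lands with bottom-row=0; cleared 0 line(s) (total 0); column heights now [0 0 2 3 0], max=3
Drop 2: Z rot0 at col 2 lands with bottom-row=3; cleared 0 line(s) (total 0); column heights now [0 0 5 5 4], max=5
Drop 3: O rot1 at col 0 lands with bottom-row=0; cleared 0 line(s) (total 0); column heights now [2 2 5 5 4], max=5

Answer: 2 2 5 5 4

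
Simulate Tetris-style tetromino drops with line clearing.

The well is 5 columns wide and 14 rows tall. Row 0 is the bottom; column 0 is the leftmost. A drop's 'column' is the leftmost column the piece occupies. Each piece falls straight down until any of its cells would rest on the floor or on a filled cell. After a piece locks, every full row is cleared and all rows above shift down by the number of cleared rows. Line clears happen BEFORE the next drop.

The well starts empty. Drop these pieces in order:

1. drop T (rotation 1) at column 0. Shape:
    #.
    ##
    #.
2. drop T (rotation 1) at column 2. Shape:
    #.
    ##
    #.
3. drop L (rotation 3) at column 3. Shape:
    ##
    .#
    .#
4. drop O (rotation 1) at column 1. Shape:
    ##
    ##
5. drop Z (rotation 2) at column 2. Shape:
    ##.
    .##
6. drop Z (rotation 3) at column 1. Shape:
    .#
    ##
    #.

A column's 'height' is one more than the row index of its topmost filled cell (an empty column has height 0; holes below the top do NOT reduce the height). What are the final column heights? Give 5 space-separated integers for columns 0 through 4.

Drop 1: T rot1 at col 0 lands with bottom-row=0; cleared 0 line(s) (total 0); column heights now [3 2 0 0 0], max=3
Drop 2: T rot1 at col 2 lands with bottom-row=0; cleared 0 line(s) (total 0); column heights now [3 2 3 2 0], max=3
Drop 3: L rot3 at col 3 lands with bottom-row=0; cleared 1 line(s) (total 1); column heights now [2 0 2 2 2], max=2
Drop 4: O rot1 at col 1 lands with bottom-row=2; cleared 0 line(s) (total 1); column heights now [2 4 4 2 2], max=4
Drop 5: Z rot2 at col 2 lands with bottom-row=3; cleared 0 line(s) (total 1); column heights now [2 4 5 5 4], max=5
Drop 6: Z rot3 at col 1 lands with bottom-row=4; cleared 0 line(s) (total 1); column heights now [2 6 7 5 4], max=7

Answer: 2 6 7 5 4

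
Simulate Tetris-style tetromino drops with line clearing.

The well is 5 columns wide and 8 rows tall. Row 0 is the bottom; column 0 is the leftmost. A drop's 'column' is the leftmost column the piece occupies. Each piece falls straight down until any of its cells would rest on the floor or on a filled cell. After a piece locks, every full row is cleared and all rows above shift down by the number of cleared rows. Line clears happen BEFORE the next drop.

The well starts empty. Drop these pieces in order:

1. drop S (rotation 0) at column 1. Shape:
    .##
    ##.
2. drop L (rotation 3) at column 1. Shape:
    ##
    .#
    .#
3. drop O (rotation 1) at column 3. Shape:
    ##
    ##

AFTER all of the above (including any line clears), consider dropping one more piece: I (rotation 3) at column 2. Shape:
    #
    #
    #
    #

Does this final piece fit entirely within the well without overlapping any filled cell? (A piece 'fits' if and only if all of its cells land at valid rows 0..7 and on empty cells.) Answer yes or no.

Answer: no

Derivation:
Drop 1: S rot0 at col 1 lands with bottom-row=0; cleared 0 line(s) (total 0); column heights now [0 1 2 2 0], max=2
Drop 2: L rot3 at col 1 lands with bottom-row=2; cleared 0 line(s) (total 0); column heights now [0 5 5 2 0], max=5
Drop 3: O rot1 at col 3 lands with bottom-row=2; cleared 0 line(s) (total 0); column heights now [0 5 5 4 4], max=5
Test piece I rot3 at col 2 (width 1): heights before test = [0 5 5 4 4]; fits = False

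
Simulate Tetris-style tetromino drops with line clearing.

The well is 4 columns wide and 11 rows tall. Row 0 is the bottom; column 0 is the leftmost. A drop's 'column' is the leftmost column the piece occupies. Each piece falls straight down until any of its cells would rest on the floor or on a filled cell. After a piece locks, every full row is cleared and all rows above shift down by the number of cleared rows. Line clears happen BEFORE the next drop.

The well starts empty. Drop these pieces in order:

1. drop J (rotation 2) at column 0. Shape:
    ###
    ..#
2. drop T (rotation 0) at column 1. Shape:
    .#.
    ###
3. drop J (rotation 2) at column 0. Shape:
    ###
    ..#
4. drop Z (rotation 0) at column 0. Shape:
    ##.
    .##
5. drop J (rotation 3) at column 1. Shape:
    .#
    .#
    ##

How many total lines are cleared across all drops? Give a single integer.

Answer: 0

Derivation:
Drop 1: J rot2 at col 0 lands with bottom-row=0; cleared 0 line(s) (total 0); column heights now [2 2 2 0], max=2
Drop 2: T rot0 at col 1 lands with bottom-row=2; cleared 0 line(s) (total 0); column heights now [2 3 4 3], max=4
Drop 3: J rot2 at col 0 lands with bottom-row=4; cleared 0 line(s) (total 0); column heights now [6 6 6 3], max=6
Drop 4: Z rot0 at col 0 lands with bottom-row=6; cleared 0 line(s) (total 0); column heights now [8 8 7 3], max=8
Drop 5: J rot3 at col 1 lands with bottom-row=8; cleared 0 line(s) (total 0); column heights now [8 9 11 3], max=11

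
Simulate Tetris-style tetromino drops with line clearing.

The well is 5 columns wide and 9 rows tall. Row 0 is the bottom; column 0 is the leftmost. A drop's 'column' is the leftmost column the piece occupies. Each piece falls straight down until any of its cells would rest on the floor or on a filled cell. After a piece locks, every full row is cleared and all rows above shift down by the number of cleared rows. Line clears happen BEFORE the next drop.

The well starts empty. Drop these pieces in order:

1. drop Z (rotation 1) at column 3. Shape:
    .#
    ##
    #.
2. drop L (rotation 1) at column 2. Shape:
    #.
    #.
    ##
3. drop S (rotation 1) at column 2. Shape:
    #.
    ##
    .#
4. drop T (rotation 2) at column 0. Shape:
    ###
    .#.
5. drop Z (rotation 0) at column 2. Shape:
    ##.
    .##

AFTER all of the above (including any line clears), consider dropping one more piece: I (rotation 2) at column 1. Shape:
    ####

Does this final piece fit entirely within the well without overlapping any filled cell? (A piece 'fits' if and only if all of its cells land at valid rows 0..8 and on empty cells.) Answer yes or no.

Answer: yes

Derivation:
Drop 1: Z rot1 at col 3 lands with bottom-row=0; cleared 0 line(s) (total 0); column heights now [0 0 0 2 3], max=3
Drop 2: L rot1 at col 2 lands with bottom-row=2; cleared 0 line(s) (total 0); column heights now [0 0 5 3 3], max=5
Drop 3: S rot1 at col 2 lands with bottom-row=4; cleared 0 line(s) (total 0); column heights now [0 0 7 6 3], max=7
Drop 4: T rot2 at col 0 lands with bottom-row=6; cleared 0 line(s) (total 0); column heights now [8 8 8 6 3], max=8
Drop 5: Z rot0 at col 2 lands with bottom-row=7; cleared 1 line(s) (total 1); column heights now [0 7 8 8 3], max=8
Test piece I rot2 at col 1 (width 4): heights before test = [0 7 8 8 3]; fits = True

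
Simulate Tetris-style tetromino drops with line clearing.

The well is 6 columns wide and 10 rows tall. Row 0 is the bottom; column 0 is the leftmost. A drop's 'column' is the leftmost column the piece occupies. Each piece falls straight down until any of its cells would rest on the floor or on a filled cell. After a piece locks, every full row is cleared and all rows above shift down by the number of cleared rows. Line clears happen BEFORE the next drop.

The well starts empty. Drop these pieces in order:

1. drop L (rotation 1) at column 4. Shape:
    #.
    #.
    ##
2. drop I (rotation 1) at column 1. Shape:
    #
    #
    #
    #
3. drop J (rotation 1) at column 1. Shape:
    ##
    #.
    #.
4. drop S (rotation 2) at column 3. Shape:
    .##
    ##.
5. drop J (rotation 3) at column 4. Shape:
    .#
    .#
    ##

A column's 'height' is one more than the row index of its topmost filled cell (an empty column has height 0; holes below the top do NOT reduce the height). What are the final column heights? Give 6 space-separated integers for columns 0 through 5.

Drop 1: L rot1 at col 4 lands with bottom-row=0; cleared 0 line(s) (total 0); column heights now [0 0 0 0 3 1], max=3
Drop 2: I rot1 at col 1 lands with bottom-row=0; cleared 0 line(s) (total 0); column heights now [0 4 0 0 3 1], max=4
Drop 3: J rot1 at col 1 lands with bottom-row=4; cleared 0 line(s) (total 0); column heights now [0 7 7 0 3 1], max=7
Drop 4: S rot2 at col 3 lands with bottom-row=3; cleared 0 line(s) (total 0); column heights now [0 7 7 4 5 5], max=7
Drop 5: J rot3 at col 4 lands with bottom-row=5; cleared 0 line(s) (total 0); column heights now [0 7 7 4 6 8], max=8

Answer: 0 7 7 4 6 8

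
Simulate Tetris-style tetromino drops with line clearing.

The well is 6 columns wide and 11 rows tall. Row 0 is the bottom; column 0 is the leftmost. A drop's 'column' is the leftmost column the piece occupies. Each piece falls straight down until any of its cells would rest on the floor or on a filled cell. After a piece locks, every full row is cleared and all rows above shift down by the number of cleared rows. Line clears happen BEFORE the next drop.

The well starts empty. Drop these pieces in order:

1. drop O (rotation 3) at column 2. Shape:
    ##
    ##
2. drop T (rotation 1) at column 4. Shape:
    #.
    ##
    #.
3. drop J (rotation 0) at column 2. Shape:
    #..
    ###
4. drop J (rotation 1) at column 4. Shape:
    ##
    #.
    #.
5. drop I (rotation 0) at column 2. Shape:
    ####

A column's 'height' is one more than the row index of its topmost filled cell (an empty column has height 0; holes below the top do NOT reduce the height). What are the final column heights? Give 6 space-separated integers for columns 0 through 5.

Answer: 0 0 8 8 8 8

Derivation:
Drop 1: O rot3 at col 2 lands with bottom-row=0; cleared 0 line(s) (total 0); column heights now [0 0 2 2 0 0], max=2
Drop 2: T rot1 at col 4 lands with bottom-row=0; cleared 0 line(s) (total 0); column heights now [0 0 2 2 3 2], max=3
Drop 3: J rot0 at col 2 lands with bottom-row=3; cleared 0 line(s) (total 0); column heights now [0 0 5 4 4 2], max=5
Drop 4: J rot1 at col 4 lands with bottom-row=4; cleared 0 line(s) (total 0); column heights now [0 0 5 4 7 7], max=7
Drop 5: I rot0 at col 2 lands with bottom-row=7; cleared 0 line(s) (total 0); column heights now [0 0 8 8 8 8], max=8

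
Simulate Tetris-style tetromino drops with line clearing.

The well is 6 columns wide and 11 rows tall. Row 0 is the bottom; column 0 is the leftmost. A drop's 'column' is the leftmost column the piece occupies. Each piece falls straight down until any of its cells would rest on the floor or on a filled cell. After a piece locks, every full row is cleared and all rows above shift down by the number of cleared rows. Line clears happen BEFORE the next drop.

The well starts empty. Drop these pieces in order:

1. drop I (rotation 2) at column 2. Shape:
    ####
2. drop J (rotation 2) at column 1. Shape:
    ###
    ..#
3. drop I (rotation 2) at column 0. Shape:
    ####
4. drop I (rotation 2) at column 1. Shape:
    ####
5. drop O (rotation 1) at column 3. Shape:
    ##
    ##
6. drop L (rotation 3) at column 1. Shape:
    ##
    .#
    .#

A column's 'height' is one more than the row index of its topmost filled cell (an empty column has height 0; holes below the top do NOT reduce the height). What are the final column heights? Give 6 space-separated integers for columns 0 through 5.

Drop 1: I rot2 at col 2 lands with bottom-row=0; cleared 0 line(s) (total 0); column heights now [0 0 1 1 1 1], max=1
Drop 2: J rot2 at col 1 lands with bottom-row=1; cleared 0 line(s) (total 0); column heights now [0 3 3 3 1 1], max=3
Drop 3: I rot2 at col 0 lands with bottom-row=3; cleared 0 line(s) (total 0); column heights now [4 4 4 4 1 1], max=4
Drop 4: I rot2 at col 1 lands with bottom-row=4; cleared 0 line(s) (total 0); column heights now [4 5 5 5 5 1], max=5
Drop 5: O rot1 at col 3 lands with bottom-row=5; cleared 0 line(s) (total 0); column heights now [4 5 5 7 7 1], max=7
Drop 6: L rot3 at col 1 lands with bottom-row=5; cleared 0 line(s) (total 0); column heights now [4 8 8 7 7 1], max=8

Answer: 4 8 8 7 7 1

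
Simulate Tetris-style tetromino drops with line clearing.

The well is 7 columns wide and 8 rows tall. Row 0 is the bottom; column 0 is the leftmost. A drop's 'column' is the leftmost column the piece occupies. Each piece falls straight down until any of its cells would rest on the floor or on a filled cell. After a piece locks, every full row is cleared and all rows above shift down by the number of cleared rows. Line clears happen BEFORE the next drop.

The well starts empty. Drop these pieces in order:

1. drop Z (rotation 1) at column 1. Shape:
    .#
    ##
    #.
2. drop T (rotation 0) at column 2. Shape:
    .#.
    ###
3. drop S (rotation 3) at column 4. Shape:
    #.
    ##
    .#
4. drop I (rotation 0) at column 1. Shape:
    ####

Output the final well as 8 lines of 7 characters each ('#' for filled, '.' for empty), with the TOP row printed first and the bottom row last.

Drop 1: Z rot1 at col 1 lands with bottom-row=0; cleared 0 line(s) (total 0); column heights now [0 2 3 0 0 0 0], max=3
Drop 2: T rot0 at col 2 lands with bottom-row=3; cleared 0 line(s) (total 0); column heights now [0 2 4 5 4 0 0], max=5
Drop 3: S rot3 at col 4 lands with bottom-row=3; cleared 0 line(s) (total 0); column heights now [0 2 4 5 6 5 0], max=6
Drop 4: I rot0 at col 1 lands with bottom-row=6; cleared 0 line(s) (total 0); column heights now [0 7 7 7 7 5 0], max=7

Answer: .......
.####..
....#..
...###.
..####.
..#....
.##....
.#.....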